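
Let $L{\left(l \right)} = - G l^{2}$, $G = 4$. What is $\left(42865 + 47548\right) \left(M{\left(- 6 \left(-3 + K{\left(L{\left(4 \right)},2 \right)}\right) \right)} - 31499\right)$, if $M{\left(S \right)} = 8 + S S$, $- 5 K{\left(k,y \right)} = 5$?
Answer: $-2795117895$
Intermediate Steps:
$L{\left(l \right)} = - 4 l^{2}$ ($L{\left(l \right)} = \left(-1\right) 4 l^{2} = - 4 l^{2}$)
$K{\left(k,y \right)} = -1$ ($K{\left(k,y \right)} = \left(- \frac{1}{5}\right) 5 = -1$)
$M{\left(S \right)} = 8 + S^{2}$
$\left(42865 + 47548\right) \left(M{\left(- 6 \left(-3 + K{\left(L{\left(4 \right)},2 \right)}\right) \right)} - 31499\right) = \left(42865 + 47548\right) \left(\left(8 + \left(- 6 \left(-3 - 1\right)\right)^{2}\right) - 31499\right) = 90413 \left(\left(8 + \left(\left(-6\right) \left(-4\right)\right)^{2}\right) - 31499\right) = 90413 \left(\left(8 + 24^{2}\right) - 31499\right) = 90413 \left(\left(8 + 576\right) - 31499\right) = 90413 \left(584 - 31499\right) = 90413 \left(-30915\right) = -2795117895$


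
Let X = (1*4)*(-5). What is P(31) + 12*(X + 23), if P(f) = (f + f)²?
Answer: 3880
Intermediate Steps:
X = -20 (X = 4*(-5) = -20)
P(f) = 4*f² (P(f) = (2*f)² = 4*f²)
P(31) + 12*(X + 23) = 4*31² + 12*(-20 + 23) = 4*961 + 12*3 = 3844 + 36 = 3880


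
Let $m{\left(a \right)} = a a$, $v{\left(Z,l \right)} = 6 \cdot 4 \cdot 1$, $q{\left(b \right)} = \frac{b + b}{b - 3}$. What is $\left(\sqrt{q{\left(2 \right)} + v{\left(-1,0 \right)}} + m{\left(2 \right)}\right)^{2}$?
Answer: $36 + 16 \sqrt{5} \approx 71.777$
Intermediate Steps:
$q{\left(b \right)} = \frac{2 b}{-3 + b}$
$v{\left(Z,l \right)} = 24$ ($v{\left(Z,l \right)} = 24 \cdot 1 = 24$)
$m{\left(a \right)} = a^{2}$
$\left(\sqrt{q{\left(2 \right)} + v{\left(-1,0 \right)}} + m{\left(2 \right)}\right)^{2} = \left(\sqrt{2 \cdot 2 \frac{1}{-3 + 2} + 24} + 2^{2}\right)^{2} = \left(\sqrt{2 \cdot 2 \frac{1}{-1} + 24} + 4\right)^{2} = \left(\sqrt{2 \cdot 2 \left(-1\right) + 24} + 4\right)^{2} = \left(\sqrt{-4 + 24} + 4\right)^{2} = \left(\sqrt{20} + 4\right)^{2} = \left(2 \sqrt{5} + 4\right)^{2} = \left(4 + 2 \sqrt{5}\right)^{2}$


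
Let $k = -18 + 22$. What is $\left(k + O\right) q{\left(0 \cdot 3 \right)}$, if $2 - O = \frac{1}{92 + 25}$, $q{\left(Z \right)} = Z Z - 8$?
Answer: $- \frac{5608}{117} \approx -47.932$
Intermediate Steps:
$q{\left(Z \right)} = -8 + Z^{2}$ ($q{\left(Z \right)} = Z^{2} - 8 = -8 + Z^{2}$)
$k = 4$
$O = \frac{233}{117}$ ($O = 2 - \frac{1}{92 + 25} = 2 - \frac{1}{117} = \frac{233}{117} \approx 1.9915$)
$\left(k + O\right) q{\left(0 \cdot 3 \right)} = \left(4 + \frac{233}{117}\right) \left(-8 + \left(0 \cdot 3\right)^{2}\right) = \frac{701 \left(-8 + 0^{2}\right)}{117} = \frac{701 \left(-8 + 0\right)}{117} = \frac{701}{117} \left(-8\right) = - \frac{5608}{117}$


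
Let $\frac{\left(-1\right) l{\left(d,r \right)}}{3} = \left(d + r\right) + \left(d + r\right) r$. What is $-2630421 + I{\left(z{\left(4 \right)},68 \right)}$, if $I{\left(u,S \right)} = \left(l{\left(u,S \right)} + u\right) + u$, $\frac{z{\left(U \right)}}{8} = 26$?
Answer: $-2687137$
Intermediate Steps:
$z{\left(U \right)} = 208$ ($z{\left(U \right)} = 8 \cdot 26 = 208$)
$l{\left(d,r \right)} = - 3 d - 3 r - 3 r \left(d + r\right)$ ($l{\left(d,r \right)} = - 3 \left(\left(d + r\right) + \left(d + r\right) r\right) = - 3 \left(\left(d + r\right) + r \left(d + r\right)\right) = - 3 \left(d + r + r \left(d + r\right)\right) = - 3 d - 3 r - 3 r \left(d + r\right)$)
$I{\left(u,S \right)} = - u - 3 S - 3 S^{2} - 3 S u$ ($I{\left(u,S \right)} = \left(\left(- 3 u - 3 S - 3 S^{2} - 3 u S\right) + u\right) + u = \left(\left(- 3 u - 3 S - 3 S^{2} - 3 S u\right) + u\right) + u = \left(\left(- 3 S - 3 u - 3 S^{2} - 3 S u\right) + u\right) + u = \left(- 3 S - 3 S^{2} - 2 u - 3 S u\right) + u = - u - 3 S - 3 S^{2} - 3 S u$)
$-2630421 + I{\left(z{\left(4 \right)},68 \right)} = -2630421 - \left(412 + 13872 + 42432\right) = -2630421 - 56716 = -2687137$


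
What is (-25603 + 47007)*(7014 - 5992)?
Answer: 21874888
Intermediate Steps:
(-25603 + 47007)*(7014 - 5992) = 21404*1022 = 21874888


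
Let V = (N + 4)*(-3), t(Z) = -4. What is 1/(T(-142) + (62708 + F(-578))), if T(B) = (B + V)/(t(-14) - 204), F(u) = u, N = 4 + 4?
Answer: 104/6461609 ≈ 1.6095e-5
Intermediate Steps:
N = 8
V = -36 (V = (8 + 4)*(-3) = 12*(-3) = -36)
T(B) = 9/52 - B/208 (T(B) = (B - 36)/(-4 - 204) = (-36 + B)/(-208) = (-36 + B)*(-1/208) = 9/52 - B/208)
1/(T(-142) + (62708 + F(-578))) = 1/((9/52 - 1/208*(-142)) + (62708 - 578)) = 1/((9/52 + 71/104) + 62130) = 1/(89/104 + 62130) = 1/(6461609/104) = 104/6461609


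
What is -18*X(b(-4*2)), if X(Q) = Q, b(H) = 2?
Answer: -36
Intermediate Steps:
-18*X(b(-4*2)) = -18*2 = -36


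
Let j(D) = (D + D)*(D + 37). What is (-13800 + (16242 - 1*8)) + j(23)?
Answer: 5194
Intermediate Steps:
j(D) = 2*D*(37 + D) (j(D) = (2*D)*(37 + D) = 2*D*(37 + D))
(-13800 + (16242 - 1*8)) + j(23) = (-13800 + (16242 - 1*8)) + 2*23*(37 + 23) = (-13800 + (16242 - 8)) + 2*23*60 = (-13800 + 16234) + 2760 = 2434 + 2760 = 5194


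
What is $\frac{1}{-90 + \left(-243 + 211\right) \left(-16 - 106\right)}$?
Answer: $\frac{1}{3814} \approx 0.00026219$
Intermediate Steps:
$\frac{1}{-90 + \left(-243 + 211\right) \left(-16 - 106\right)} = \frac{1}{-90 - -3904} = \frac{1}{-90 + 3904} = \frac{1}{3814}$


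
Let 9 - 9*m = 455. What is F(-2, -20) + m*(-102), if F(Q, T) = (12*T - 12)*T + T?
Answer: 30224/3 ≈ 10075.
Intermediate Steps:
F(Q, T) = T + T*(-12 + 12*T) (F(Q, T) = (-12 + 12*T)*T + T = T*(-12 + 12*T) + T = T + T*(-12 + 12*T))
m = -446/9 (m = 1 - ⅑*455 = 1 - 455/9 = -446/9 ≈ -49.556)
F(-2, -20) + m*(-102) = -20*(-11 + 12*(-20)) - 446/9*(-102) = -20*(-11 - 240) + 15164/3 = -20*(-251) + 15164/3 = 5020 + 15164/3 = 30224/3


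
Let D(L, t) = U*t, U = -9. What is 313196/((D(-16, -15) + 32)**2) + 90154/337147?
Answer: 108107396718/9402692683 ≈ 11.497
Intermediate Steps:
D(L, t) = -9*t
313196/((D(-16, -15) + 32)**2) + 90154/337147 = 313196/((-9*(-15) + 32)**2) + 90154/337147 = 313196/((135 + 32)**2) + 90154*(1/337147) = 313196/(167**2) + 90154/337147 = 313196/27889 + 90154/337147 = 108107396718/9402692683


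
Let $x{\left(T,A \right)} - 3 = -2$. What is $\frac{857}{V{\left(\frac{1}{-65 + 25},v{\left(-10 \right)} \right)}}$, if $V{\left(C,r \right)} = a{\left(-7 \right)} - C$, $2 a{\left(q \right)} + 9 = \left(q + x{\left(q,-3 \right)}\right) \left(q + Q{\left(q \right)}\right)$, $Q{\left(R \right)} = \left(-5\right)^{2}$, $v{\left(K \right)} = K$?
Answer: $- \frac{34280}{2339} \approx -14.656$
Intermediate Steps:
$x{\left(T,A \right)} = 1$ ($x{\left(T,A \right)} = 3 - 2 = 1$)
$Q{\left(R \right)} = 25$
$a{\left(q \right)} = - \frac{9}{2} + \frac{\left(1 + q\right) \left(25 + q\right)}{2}$ ($a{\left(q \right)} = - \frac{9}{2} + \frac{\left(q + 1\right) \left(q + 25\right)}{2} = - \frac{9}{2} + \frac{\left(1 + q\right) \left(25 + q\right)}{2}$)
$V{\left(C,r \right)} = - \frac{117}{2} - C$ ($V{\left(C,r \right)} = \left(8 + \frac{\left(-7\right)^{2}}{2} + 13 \left(-7\right)\right) - C = \left(8 + \frac{1}{2} \cdot 49 - 91\right) - C = \left(8 + \frac{49}{2} - 91\right) - C = - \frac{117}{2} - C$)
$\frac{857}{V{\left(\frac{1}{-65 + 25},v{\left(-10 \right)} \right)}} = \frac{857}{- \frac{117}{2} - \frac{1}{-65 + 25}} = \frac{857}{- \frac{117}{2} - \frac{1}{-40}} = \frac{857}{- \frac{117}{2} - - \frac{1}{40}} = \frac{857}{- \frac{117}{2} + \frac{1}{40}} = \frac{857}{- \frac{2339}{40}} = 857 \left(- \frac{40}{2339}\right) = - \frac{34280}{2339}$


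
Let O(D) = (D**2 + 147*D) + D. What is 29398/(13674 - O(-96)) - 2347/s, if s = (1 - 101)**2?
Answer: 125085449/93330000 ≈ 1.3402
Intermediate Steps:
s = 10000 (s = (-100)**2 = 10000)
O(D) = D**2 + 148*D
29398/(13674 - O(-96)) - 2347/s = 29398/(13674 - (-96)*(148 - 96)) - 2347/10000 = 29398/(13674 - (-96)*52) - 2347*1/10000 = 29398/(13674 - 1*(-4992)) - 2347/10000 = 29398/(13674 + 4992) - 2347/10000 = 29398/18666 - 2347/10000 = 29398*(1/18666) - 2347/10000 = 14699/9333 - 2347/10000 = 125085449/93330000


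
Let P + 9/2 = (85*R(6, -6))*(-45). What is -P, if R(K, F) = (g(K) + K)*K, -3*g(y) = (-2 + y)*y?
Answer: -91791/2 ≈ -45896.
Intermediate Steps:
g(y) = -y*(-2 + y)/3 (g(y) = -(-2 + y)*y/3 = -y*(-2 + y)/3)
R(K, F) = K*(K + K*(2 - K)/3) (R(K, F) = (K*(2 - K)/3 + K)*K = (K + K*(2 - K)/3)*K = K*(K + K*(2 - K)/3))
P = 91791/2 (P = -9/2 + (85*((⅓)*6²*(5 - 1*6)))*(-45) = -9/2 + (85*((⅓)*36*(5 - 6)))*(-45) = -9/2 + (85*((⅓)*36*(-1)))*(-45) = -9/2 + (85*(-12))*(-45) = -9/2 - 1020*(-45) = -9/2 + 45900 = 91791/2 ≈ 45896.)
-P = -1*91791/2 = -91791/2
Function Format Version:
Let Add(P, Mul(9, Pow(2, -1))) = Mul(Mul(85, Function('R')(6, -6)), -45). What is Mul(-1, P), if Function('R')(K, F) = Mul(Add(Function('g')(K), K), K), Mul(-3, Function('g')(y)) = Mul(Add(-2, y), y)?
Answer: Rational(-91791, 2) ≈ -45896.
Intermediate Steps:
Function('g')(y) = Mul(Rational(-1, 3), y, Add(-2, y)) (Function('g')(y) = Mul(Rational(-1, 3), Mul(Add(-2, y), y)) = Mul(Rational(-1, 3), Mul(y, Add(-2, y))) = Mul(Rational(-1, 3), y, Add(-2, y)))
Function('R')(K, F) = Mul(K, Add(K, Mul(Rational(1, 3), K, Add(2, Mul(-1, K))))) (Function('R')(K, F) = Mul(Add(Mul(Rational(1, 3), K, Add(2, Mul(-1, K))), K), K) = Mul(Add(K, Mul(Rational(1, 3), K, Add(2, Mul(-1, K)))), K) = Mul(K, Add(K, Mul(Rational(1, 3), K, Add(2, Mul(-1, K))))))
P = Rational(91791, 2) (P = Add(Rational(-9, 2), Mul(Mul(85, Mul(Rational(1, 3), Pow(6, 2), Add(5, Mul(-1, 6)))), -45)) = Add(Rational(-9, 2), Mul(Mul(85, Mul(Rational(1, 3), 36, Add(5, -6))), -45)) = Add(Rational(-9, 2), Mul(Mul(85, Mul(Rational(1, 3), 36, -1)), -45)) = Add(Rational(-9, 2), Mul(Mul(85, -12), -45)) = Add(Rational(-9, 2), Mul(-1020, -45)) = Add(Rational(-9, 2), 45900) = Rational(91791, 2) ≈ 45896.)
Mul(-1, P) = Mul(-1, Rational(91791, 2)) = Rational(-91791, 2)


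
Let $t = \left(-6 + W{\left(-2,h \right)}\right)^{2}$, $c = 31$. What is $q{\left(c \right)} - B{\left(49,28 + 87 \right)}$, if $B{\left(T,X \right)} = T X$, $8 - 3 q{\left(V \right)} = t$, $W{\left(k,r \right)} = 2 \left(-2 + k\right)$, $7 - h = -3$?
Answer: $- \frac{17093}{3} \approx -5697.7$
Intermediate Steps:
$h = 10$ ($h = 7 - -3 = 7 + 3 = 10$)
$W{\left(k,r \right)} = -4 + 2 k$
$t = 196$ ($t = \left(-6 + \left(-4 + 2 \left(-2\right)\right)\right)^{2} = \left(-6 - 8\right)^{2} = \left(-14\right)^{2} = 196$)
$q{\left(V \right)} = - \frac{188}{3}$ ($q{\left(V \right)} = \frac{8}{3} - \frac{196}{3} = - \frac{188}{3}$)
$q{\left(c \right)} - B{\left(49,28 + 87 \right)} = - \frac{188}{3} - 49 \left(28 + 87\right) = - \frac{188}{3} - 49 \cdot 115 = - \frac{188}{3} - 5635 = - \frac{17093}{3}$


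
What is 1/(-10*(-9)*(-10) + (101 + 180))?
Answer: -1/619 ≈ -0.0016155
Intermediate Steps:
1/(-10*(-9)*(-10) + (101 + 180)) = 1/(90*(-10) + 281) = 1/(-900 + 281) = 1/(-619) = -1/619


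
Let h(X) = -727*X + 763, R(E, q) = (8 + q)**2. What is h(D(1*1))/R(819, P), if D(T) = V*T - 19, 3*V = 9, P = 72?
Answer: 2479/1280 ≈ 1.9367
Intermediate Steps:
V = 3 (V = (1/3)*9 = 3)
D(T) = -19 + 3*T (D(T) = 3*T - 19 = -19 + 3*T)
h(X) = 763 - 727*X
h(D(1*1))/R(819, P) = (763 - 727*(-19 + 3*(1*1)))/((8 + 72)**2) = (763 - 727*(-19 + 3*1))/(80**2) = (763 - 727*(-19 + 3))/6400 = (763 - 727*(-16))*(1/6400) = (763 + 11632)*(1/6400) = 12395*(1/6400) = 2479/1280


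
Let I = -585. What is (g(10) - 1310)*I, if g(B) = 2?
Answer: 765180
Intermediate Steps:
(g(10) - 1310)*I = (2 - 1310)*(-585) = -1308*(-585) = 765180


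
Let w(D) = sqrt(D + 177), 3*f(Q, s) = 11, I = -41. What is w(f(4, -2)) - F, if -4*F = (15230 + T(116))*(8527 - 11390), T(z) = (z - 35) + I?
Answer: -21859005/2 + sqrt(1626)/3 ≈ -1.0929e+7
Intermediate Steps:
f(Q, s) = 11/3 (f(Q, s) = (1/3)*11 = 11/3)
T(z) = -76 + z (T(z) = (z - 35) - 41 = (-35 + z) - 41 = -76 + z)
w(D) = sqrt(177 + D)
F = 21859005/2 (F = -(15230 + (-76 + 116))*(8527 - 11390)/4 = -(15230 + 40)*(-2863)/4 = -7635*(-2863)/2 = -1/4*(-43718010) = 21859005/2 ≈ 1.0930e+7)
w(f(4, -2)) - F = sqrt(177 + 11/3) - 1*21859005/2 = sqrt(542/3) - 21859005/2 = sqrt(1626)/3 - 21859005/2 = -21859005/2 + sqrt(1626)/3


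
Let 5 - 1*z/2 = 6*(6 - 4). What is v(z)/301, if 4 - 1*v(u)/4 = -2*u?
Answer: -96/301 ≈ -0.31894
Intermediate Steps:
z = -14 (z = 10 - 12*(6 - 4) = 10 - 12*2 = 10 - 2*12 = 10 - 24 = -14)
v(u) = 16 + 8*u (v(u) = 16 - (-8)*u = 16 + 8*u)
v(z)/301 = (16 + 8*(-14))/301 = (16 - 112)*(1/301) = -96*1/301 = -96/301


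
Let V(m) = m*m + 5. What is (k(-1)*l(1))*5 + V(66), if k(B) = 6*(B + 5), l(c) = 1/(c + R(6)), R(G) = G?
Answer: 30647/7 ≈ 4378.1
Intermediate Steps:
V(m) = 5 + m² (V(m) = m² + 5 = 5 + m²)
l(c) = 1/(6 + c) (l(c) = 1/(c + 6) = 1/(6 + c))
k(B) = 30 + 6*B (k(B) = 6*(5 + B) = 30 + 6*B)
(k(-1)*l(1))*5 + V(66) = ((30 + 6*(-1))/(6 + 1))*5 + (5 + 66²) = ((30 - 6)/7)*5 + (5 + 4356) = (24*(⅐))*5 + 4361 = (24/7)*5 + 4361 = 120/7 + 4361 = 30647/7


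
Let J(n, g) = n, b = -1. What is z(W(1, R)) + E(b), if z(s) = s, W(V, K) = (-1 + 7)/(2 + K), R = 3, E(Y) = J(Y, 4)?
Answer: ⅕ ≈ 0.20000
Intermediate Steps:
E(Y) = Y
W(V, K) = 6/(2 + K)
z(W(1, R)) + E(b) = 6/(2 + 3) - 1 = 6/5 - 1 = ⅕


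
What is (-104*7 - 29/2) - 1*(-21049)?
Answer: 40613/2 ≈ 20307.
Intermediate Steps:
(-104*7 - 29/2) - 1*(-21049) = (-728 - 29*1/2) + 21049 = (-728 - 29/2) + 21049 = -1485/2 + 21049 = 40613/2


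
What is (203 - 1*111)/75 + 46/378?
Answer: 6371/4725 ≈ 1.3484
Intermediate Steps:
(203 - 1*111)/75 + 46/378 = (203 - 111)*(1/75) + 46*(1/378) = 92*(1/75) + 23/189 = 92/75 + 23/189 = 6371/4725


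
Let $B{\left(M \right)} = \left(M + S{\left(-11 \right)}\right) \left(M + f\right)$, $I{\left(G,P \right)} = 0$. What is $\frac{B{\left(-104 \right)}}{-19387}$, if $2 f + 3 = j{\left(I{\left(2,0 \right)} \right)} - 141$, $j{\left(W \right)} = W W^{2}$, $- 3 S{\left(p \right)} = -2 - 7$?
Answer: $- \frac{17776}{19387} \approx -0.9169$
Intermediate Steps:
$S{\left(p \right)} = 3$ ($S{\left(p \right)} = - \frac{-2 - 7}{3} = \left(- \frac{1}{3}\right) \left(-9\right) = 3$)
$j{\left(W \right)} = W^{3}$
$f = -72$ ($f = - \frac{3}{2} + \frac{0^{3} - 141}{2} = - \frac{3}{2} + \frac{0 - 141}{2} = - \frac{3}{2} + \frac{1}{2} \left(-141\right) = - \frac{3}{2} - \frac{141}{2} = -72$)
$B{\left(M \right)} = \left(-72 + M\right) \left(3 + M\right)$ ($B{\left(M \right)} = \left(M + 3\right) \left(M - 72\right) = \left(3 + M\right) \left(-72 + M\right) = \left(-72 + M\right) \left(3 + M\right)$)
$\frac{B{\left(-104 \right)}}{-19387} = \frac{-216 + \left(-104\right)^{2} - -7176}{-19387} = \left(-216 + 10816 + 7176\right) \left(- \frac{1}{19387}\right) = 17776 \left(- \frac{1}{19387}\right) = - \frac{17776}{19387}$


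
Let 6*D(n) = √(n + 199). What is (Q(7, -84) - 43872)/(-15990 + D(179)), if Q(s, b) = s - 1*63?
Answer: 468272480/170453393 + 43928*√42/511360179 ≈ 2.7478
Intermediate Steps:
Q(s, b) = -63 + s (Q(s, b) = s - 63 = -63 + s)
D(n) = √(199 + n)/6 (D(n) = √(n + 199)/6 = √(199 + n)/6)
(Q(7, -84) - 43872)/(-15990 + D(179)) = ((-63 + 7) - 43872)/(-15990 + √(199 + 179)/6) = (-56 - 43872)/(-15990 + √378/6) = -43928/(-15990 + (3*√42)/6) = -43928/(-15990 + √42/2)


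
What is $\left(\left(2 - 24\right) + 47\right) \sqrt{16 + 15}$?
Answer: $25 \sqrt{31} \approx 139.19$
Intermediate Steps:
$\left(\left(2 - 24\right) + 47\right) \sqrt{16 + 15} = \left(\left(2 - 24\right) + 47\right) \sqrt{31} = \left(-22 + 47\right) \sqrt{31} = 25 \sqrt{31}$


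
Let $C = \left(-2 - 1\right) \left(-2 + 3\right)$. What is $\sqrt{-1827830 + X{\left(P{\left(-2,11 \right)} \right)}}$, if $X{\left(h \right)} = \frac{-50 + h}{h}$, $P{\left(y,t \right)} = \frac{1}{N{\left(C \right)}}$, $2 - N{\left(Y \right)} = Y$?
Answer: $i \sqrt{1828079} \approx 1352.1 i$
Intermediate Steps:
$C = -3$ ($C = \left(-3\right) 1 = -3$)
$N{\left(Y \right)} = 2 - Y$
$P{\left(y,t \right)} = \frac{1}{5}$ ($P{\left(y,t \right)} = \frac{1}{2 - -3} = \frac{1}{2 + 3} = \frac{1}{5}$)
$X{\left(h \right)} = \frac{-50 + h}{h}$
$\sqrt{-1827830 + X{\left(P{\left(-2,11 \right)} \right)}} = \sqrt{-1827830 + \frac{1}{\frac{1}{5}} \left(-50 + \frac{1}{5}\right)} = \sqrt{-1827830 + 5 \left(- \frac{249}{5}\right)} = \sqrt{-1827830 - 249} = \sqrt{-1828079} = i \sqrt{1828079}$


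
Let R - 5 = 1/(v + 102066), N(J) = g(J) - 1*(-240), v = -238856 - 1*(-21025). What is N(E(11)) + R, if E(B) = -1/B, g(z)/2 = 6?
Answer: 29751604/115765 ≈ 257.00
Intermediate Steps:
g(z) = 12 (g(z) = 2*6 = 12)
v = -217831 (v = -238856 + 21025 = -217831)
N(J) = 252 (N(J) = 12 - 1*(-240) = 12 + 240 = 252)
R = 578824/115765 (R = 5 + 1/(-217831 + 102066) = 5 + 1/(-115765) = 5 - 1/115765 = 578824/115765 ≈ 5.0000)
N(E(11)) + R = 252 + 578824/115765 = 29751604/115765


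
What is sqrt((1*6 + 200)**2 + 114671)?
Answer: sqrt(157107) ≈ 396.37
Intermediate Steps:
sqrt((1*6 + 200)**2 + 114671) = sqrt((6 + 200)**2 + 114671) = sqrt(206**2 + 114671) = sqrt(42436 + 114671) = sqrt(157107)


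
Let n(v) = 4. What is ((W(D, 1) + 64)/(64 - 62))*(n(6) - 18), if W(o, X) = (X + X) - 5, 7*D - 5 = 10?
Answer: -427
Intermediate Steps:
D = 15/7 (D = 5/7 + (⅐)*10 = 5/7 + 10/7 = 15/7 ≈ 2.1429)
W(o, X) = -5 + 2*X (W(o, X) = 2*X - 5 = -5 + 2*X)
((W(D, 1) + 64)/(64 - 62))*(n(6) - 18) = (((-5 + 2*1) + 64)/(64 - 62))*(4 - 18) = (((-5 + 2) + 64)/2)*(-14) = ((-3 + 64)*(½))*(-14) = (61*(½))*(-14) = (61/2)*(-14) = -427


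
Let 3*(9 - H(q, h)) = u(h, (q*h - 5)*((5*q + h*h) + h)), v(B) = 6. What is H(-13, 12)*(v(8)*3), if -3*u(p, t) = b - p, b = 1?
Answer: 140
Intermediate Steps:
u(p, t) = -1/3 + p/3 (u(p, t) = -(1 - p)/3 = -1/3 + p/3)
H(q, h) = 82/9 - h/9 (H(q, h) = 9 - (-1/3 + h/3)/3 = 9 + (1/9 - h/9) = 82/9 - h/9)
H(-13, 12)*(v(8)*3) = (82/9 - 1/9*12)*(6*3) = (82/9 - 4/3)*18 = (70/9)*18 = 140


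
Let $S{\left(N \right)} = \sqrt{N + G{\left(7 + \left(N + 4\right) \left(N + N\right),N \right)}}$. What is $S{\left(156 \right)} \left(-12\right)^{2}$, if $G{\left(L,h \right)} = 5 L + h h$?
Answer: $144 \sqrt{274127} \approx 75394.0$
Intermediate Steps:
$G{\left(L,h \right)} = h^{2} + 5 L$ ($G{\left(L,h \right)} = 5 L + h^{2} = h^{2} + 5 L$)
$S{\left(N \right)} = \sqrt{35 + N + N^{2} + 10 N \left(4 + N\right)}$ ($S{\left(N \right)} = \sqrt{N + \left(N^{2} + 5 \left(7 + \left(N + 4\right) \left(N + N\right)\right)\right)} = \sqrt{N + \left(N^{2} + 5 \left(7 + \left(4 + N\right) 2 N\right)\right)} = \sqrt{N + \left(N^{2} + 5 \left(7 + 2 N \left(4 + N\right)\right)\right)} = \sqrt{N + \left(N^{2} + \left(35 + 10 N \left(4 + N\right)\right)\right)} = \sqrt{N + \left(35 + N^{2} + 10 N \left(4 + N\right)\right)} = \sqrt{35 + N + N^{2} + 10 N \left(4 + N\right)}$)
$S{\left(156 \right)} \left(-12\right)^{2} = \sqrt{35 + 11 \cdot 156^{2} + 41 \cdot 156} \left(-12\right)^{2} = \sqrt{35 + 11 \cdot 24336 + 6396} \cdot 144 = \sqrt{35 + 267696 + 6396} \cdot 144 = \sqrt{274127} \cdot 144 = 144 \sqrt{274127}$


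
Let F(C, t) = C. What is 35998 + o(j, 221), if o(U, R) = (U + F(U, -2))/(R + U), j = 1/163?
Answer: 648395977/18012 ≈ 35998.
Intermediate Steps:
j = 1/163 ≈ 0.0061350
o(U, R) = 2*U/(R + U) (o(U, R) = (U + U)/(R + U) = (2*U)/(R + U) = 2*U/(R + U))
35998 + o(j, 221) = 35998 + 2*(1/163)/(221 + 1/163) = 35998 + 2*(1/163)/(36024/163) = 35998 + 2*(1/163)*(163/36024) = 35998 + 1/18012 = 648395977/18012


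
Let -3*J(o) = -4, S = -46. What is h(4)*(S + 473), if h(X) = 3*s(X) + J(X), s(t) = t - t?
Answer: 1708/3 ≈ 569.33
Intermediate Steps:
s(t) = 0
J(o) = 4/3 (J(o) = -⅓*(-4) = 4/3)
h(X) = 4/3 (h(X) = 3*0 + 4/3 = 0 + 4/3 = 4/3)
h(4)*(S + 473) = 4*(-46 + 473)/3 = (4/3)*427 = 1708/3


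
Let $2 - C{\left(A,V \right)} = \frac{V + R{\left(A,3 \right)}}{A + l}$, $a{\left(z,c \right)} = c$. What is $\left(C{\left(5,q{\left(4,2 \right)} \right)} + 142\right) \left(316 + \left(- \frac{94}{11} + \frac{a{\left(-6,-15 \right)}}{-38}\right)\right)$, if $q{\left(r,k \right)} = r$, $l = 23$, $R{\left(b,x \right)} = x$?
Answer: $\frac{73991575}{1672} \approx 44253.0$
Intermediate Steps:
$C{\left(A,V \right)} = 2 - \frac{3 + V}{23 + A}$ ($C{\left(A,V \right)} = 2 - \frac{V + 3}{A + 23} = 2 - \frac{3 + V}{23 + A}$)
$\left(C{\left(5,q{\left(4,2 \right)} \right)} + 142\right) \left(316 + \left(- \frac{94}{11} + \frac{a{\left(-6,-15 \right)}}{-38}\right)\right) = \left(\frac{43 - 4 + 2 \cdot 5}{23 + 5} + 142\right) \left(316 - \left(- \frac{15}{38} + \frac{94}{11}\right)\right) = \left(\frac{43 - 4 + 10}{28} + 142\right) \left(316 - \frac{3407}{418}\right) = \left(\frac{1}{28} \cdot 49 + 142\right) \left(316 + \left(- \frac{94}{11} + \frac{15}{38}\right)\right) = \left(\frac{7}{4} + 142\right) \left(316 - \frac{3407}{418}\right) = \frac{575}{4} \cdot \frac{128681}{418} = \frac{73991575}{1672}$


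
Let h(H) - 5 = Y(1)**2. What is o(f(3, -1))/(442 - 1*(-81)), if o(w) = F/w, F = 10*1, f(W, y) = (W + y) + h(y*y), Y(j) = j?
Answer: 5/2092 ≈ 0.0023901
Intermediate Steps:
h(H) = 6 (h(H) = 5 + 1**2 = 5 + 1 = 6)
f(W, y) = 6 + W + y (f(W, y) = (W + y) + 6 = 6 + W + y)
F = 10
o(w) = 10/w
o(f(3, -1))/(442 - 1*(-81)) = (10/(6 + 3 - 1))/(442 - 1*(-81)) = (10/8)/(442 + 81) = (10*(1/8))/523 = (5/4)*(1/523) = 5/2092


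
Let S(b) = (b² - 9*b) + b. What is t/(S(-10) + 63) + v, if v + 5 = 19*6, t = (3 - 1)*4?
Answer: 26495/243 ≈ 109.03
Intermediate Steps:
S(b) = b² - 8*b
t = 8 (t = 2*4 = 8)
v = 109 (v = -5 + 19*6 = -5 + 114 = 109)
t/(S(-10) + 63) + v = 8/(-10*(-8 - 10) + 63) + 109 = 8/(-10*(-18) + 63) + 109 = 8/(180 + 63) + 109 = 8/243 + 109 = 26495/243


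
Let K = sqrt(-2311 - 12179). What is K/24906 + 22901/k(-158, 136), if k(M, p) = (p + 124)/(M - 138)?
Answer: -1694674/65 + I*sqrt(1610)/8302 ≈ -26072.0 + 0.0048331*I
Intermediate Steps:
K = 3*I*sqrt(1610) (K = sqrt(-14490) = 3*I*sqrt(1610) ≈ 120.37*I)
k(M, p) = (124 + p)/(-138 + M)
K/24906 + 22901/k(-158, 136) = (3*I*sqrt(1610))/24906 + 22901/(((124 + 136)/(-138 - 158))) = (3*I*sqrt(1610))*(1/24906) + 22901/((260/(-296))) = I*sqrt(1610)/8302 + 22901/((-1/296*260)) = I*sqrt(1610)/8302 + 22901/(-65/74) = I*sqrt(1610)/8302 + 22901*(-74/65) = I*sqrt(1610)/8302 - 1694674/65 = -1694674/65 + I*sqrt(1610)/8302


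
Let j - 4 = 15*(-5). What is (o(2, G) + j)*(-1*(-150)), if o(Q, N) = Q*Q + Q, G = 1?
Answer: -9750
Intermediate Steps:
j = -71 (j = 4 + 15*(-5) = 4 - 75 = -71)
o(Q, N) = Q + Q² (o(Q, N) = Q² + Q = Q + Q²)
(o(2, G) + j)*(-1*(-150)) = (2*(1 + 2) - 71)*(-1*(-150)) = (2*3 - 71)*150 = (6 - 71)*150 = -65*150 = -9750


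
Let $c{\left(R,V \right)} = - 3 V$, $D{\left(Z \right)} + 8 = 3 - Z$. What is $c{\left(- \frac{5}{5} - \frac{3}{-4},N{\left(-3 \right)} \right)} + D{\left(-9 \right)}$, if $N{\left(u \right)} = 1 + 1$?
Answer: $-2$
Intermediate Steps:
$D{\left(Z \right)} = -5 - Z$ ($D{\left(Z \right)} = -8 - \left(-3 + Z\right) = -5 - Z$)
$N{\left(u \right)} = 2$
$c{\left(- \frac{5}{5} - \frac{3}{-4},N{\left(-3 \right)} \right)} + D{\left(-9 \right)} = \left(-3\right) 2 - -4 = -6 + \left(-5 + 9\right) = -6 + 4 = -2$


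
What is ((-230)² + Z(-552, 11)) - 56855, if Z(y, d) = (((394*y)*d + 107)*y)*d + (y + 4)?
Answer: 14525804289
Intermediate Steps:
Z(y, d) = 4 + y + d*y*(107 + 394*d*y) (Z(y, d) = ((394*d*y + 107)*y)*d + (4 + y) = ((107 + 394*d*y)*y)*d + (4 + y) = (y*(107 + 394*d*y))*d + (4 + y) = d*y*(107 + 394*d*y) + (4 + y) = 4 + y + d*y*(107 + 394*d*y))
((-230)² + Z(-552, 11)) - 56855 = ((-230)² + (4 - 552 + 107*11*(-552) + 394*11²*(-552)²)) - 56855 = (52900 + (4 - 552 - 649704 + 394*121*304704)) - 56855 = (52900 + (4 - 552 - 649704 + 14526458496)) - 56855 = (52900 + 14525808244) - 56855 = 14525861144 - 56855 = 14525804289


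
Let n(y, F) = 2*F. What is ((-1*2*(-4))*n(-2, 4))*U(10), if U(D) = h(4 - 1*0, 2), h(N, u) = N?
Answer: 256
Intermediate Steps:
U(D) = 4 (U(D) = 4 - 1*0 = 4 + 0 = 4)
((-1*2*(-4))*n(-2, 4))*U(10) = ((-1*2*(-4))*(2*4))*4 = (-2*(-4)*8)*4 = (8*8)*4 = 64*4 = 256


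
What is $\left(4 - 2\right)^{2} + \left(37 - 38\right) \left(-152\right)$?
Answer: $156$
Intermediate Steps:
$\left(4 - 2\right)^{2} + \left(37 - 38\right) \left(-152\right) = 2^{2} - -152 = 4 + 152 = 156$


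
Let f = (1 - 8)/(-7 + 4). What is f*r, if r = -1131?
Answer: -2639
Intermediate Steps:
f = 7/3 (f = -7/(-3) = -7*(-⅓) = 7/3 ≈ 2.3333)
f*r = (7/3)*(-1131) = -2639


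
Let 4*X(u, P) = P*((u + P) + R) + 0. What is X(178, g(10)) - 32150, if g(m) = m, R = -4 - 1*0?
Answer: -31690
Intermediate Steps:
R = -4 (R = -4 + 0 = -4)
X(u, P) = P*(-4 + P + u)/4 (X(u, P) = (P*((u + P) - 4) + 0)/4 = (P*((P + u) - 4) + 0)/4 = (P*(-4 + P + u) + 0)/4 = (P*(-4 + P + u))/4 = P*(-4 + P + u)/4)
X(178, g(10)) - 32150 = (1/4)*10*(-4 + 10 + 178) - 32150 = (1/4)*10*184 - 32150 = 460 - 32150 = -31690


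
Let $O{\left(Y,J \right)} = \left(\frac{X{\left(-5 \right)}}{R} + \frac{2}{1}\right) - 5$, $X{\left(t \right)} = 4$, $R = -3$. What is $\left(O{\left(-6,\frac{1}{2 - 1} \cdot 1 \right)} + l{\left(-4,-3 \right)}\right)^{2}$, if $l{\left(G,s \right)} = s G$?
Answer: $\frac{529}{9} \approx 58.778$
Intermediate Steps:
$l{\left(G,s \right)} = G s$
$O{\left(Y,J \right)} = - \frac{13}{3}$ ($O{\left(Y,J \right)} = \left(\frac{4}{-3} + \frac{2}{1}\right) - 5 = \left(4 \left(- \frac{1}{3}\right) + 2 \cdot 1\right) - 5 = \left(- \frac{4}{3} + 2\right) - 5 = \frac{2}{3} - 5 = - \frac{13}{3}$)
$\left(O{\left(-6,\frac{1}{2 - 1} \cdot 1 \right)} + l{\left(-4,-3 \right)}\right)^{2} = \left(- \frac{13}{3} - -12\right)^{2} = \left(- \frac{13}{3} + 12\right)^{2} = \left(\frac{23}{3}\right)^{2} = \frac{529}{9}$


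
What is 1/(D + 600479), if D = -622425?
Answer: -1/21946 ≈ -4.5566e-5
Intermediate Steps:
1/(D + 600479) = 1/(-622425 + 600479) = 1/(-21946) = -1/21946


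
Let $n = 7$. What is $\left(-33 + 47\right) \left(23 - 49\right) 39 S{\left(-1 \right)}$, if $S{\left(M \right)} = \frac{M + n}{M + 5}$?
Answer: $-21294$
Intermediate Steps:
$S{\left(M \right)} = \frac{7 + M}{5 + M}$ ($S{\left(M \right)} = \frac{M + 7}{M + 5} = \frac{7 + M}{5 + M}$)
$\left(-33 + 47\right) \left(23 - 49\right) 39 S{\left(-1 \right)} = \left(-33 + 47\right) \left(23 - 49\right) 39 \frac{7 - 1}{5 - 1} = 14 \left(-26\right) 39 \cdot \frac{1}{4} \cdot 6 = \left(-364\right) 39 \cdot \frac{1}{4} \cdot 6 = \left(-14196\right) \frac{3}{2} = -21294$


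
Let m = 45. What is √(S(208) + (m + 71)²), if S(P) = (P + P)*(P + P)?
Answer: 4*√11657 ≈ 431.87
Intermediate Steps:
S(P) = 4*P² (S(P) = (2*P)*(2*P) = 4*P²)
√(S(208) + (m + 71)²) = √(4*208² + (45 + 71)²) = √(4*43264 + 116²) = √(173056 + 13456) = √186512 = 4*√11657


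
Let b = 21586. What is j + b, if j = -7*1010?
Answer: 14516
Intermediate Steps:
j = -7070
j + b = -7070 + 21586 = 14516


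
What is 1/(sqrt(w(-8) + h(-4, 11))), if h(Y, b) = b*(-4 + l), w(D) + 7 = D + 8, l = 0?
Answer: -I*sqrt(51)/51 ≈ -0.14003*I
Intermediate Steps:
w(D) = 1 + D (w(D) = -7 + (D + 8) = -7 + (8 + D) = 1 + D)
h(Y, b) = -4*b (h(Y, b) = b*(-4 + 0) = b*(-4) = -4*b)
1/(sqrt(w(-8) + h(-4, 11))) = 1/(sqrt((1 - 8) - 4*11)) = 1/(sqrt(-7 - 44)) = 1/(sqrt(-51)) = 1/(I*sqrt(51)) = -I*sqrt(51)/51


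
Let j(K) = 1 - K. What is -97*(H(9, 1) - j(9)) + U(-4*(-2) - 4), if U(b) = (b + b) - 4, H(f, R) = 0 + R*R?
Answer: -869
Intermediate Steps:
H(f, R) = R² (H(f, R) = 0 + R² = R²)
U(b) = -4 + 2*b (U(b) = 2*b - 4 = -4 + 2*b)
-97*(H(9, 1) - j(9)) + U(-4*(-2) - 4) = -97*(1² - (1 - 1*9)) + (-4 + 2*(-4*(-2) - 4)) = -97*(1 - (1 - 9)) + (-4 + 2*(8 - 4)) = -97*(1 - 1*(-8)) + (-4 + 2*4) = -97*(1 + 8) + (-4 + 8) = -97*9 + 4 = -873 + 4 = -869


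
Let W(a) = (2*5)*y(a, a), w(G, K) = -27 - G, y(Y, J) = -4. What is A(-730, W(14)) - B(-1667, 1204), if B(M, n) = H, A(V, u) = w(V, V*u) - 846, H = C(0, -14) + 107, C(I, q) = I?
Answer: -250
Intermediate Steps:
W(a) = -40 (W(a) = (2*5)*(-4) = 10*(-4) = -40)
H = 107 (H = 0 + 107 = 107)
A(V, u) = -873 - V (A(V, u) = (-27 - V) - 846 = -873 - V)
B(M, n) = 107
A(-730, W(14)) - B(-1667, 1204) = (-873 - 1*(-730)) - 1*107 = (-873 + 730) - 107 = -143 - 107 = -250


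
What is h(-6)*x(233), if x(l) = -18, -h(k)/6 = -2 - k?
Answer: 432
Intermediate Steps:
h(k) = 12 + 6*k (h(k) = -6*(-2 - k) = 12 + 6*k)
h(-6)*x(233) = (12 + 6*(-6))*(-18) = (12 - 36)*(-18) = -24*(-18) = 432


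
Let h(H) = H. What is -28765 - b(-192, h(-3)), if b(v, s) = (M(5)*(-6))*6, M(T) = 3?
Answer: -28657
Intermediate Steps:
b(v, s) = -108 (b(v, s) = (3*(-6))*6 = -18*6 = -108)
-28765 - b(-192, h(-3)) = -28765 - 1*(-108) = -28765 + 108 = -28657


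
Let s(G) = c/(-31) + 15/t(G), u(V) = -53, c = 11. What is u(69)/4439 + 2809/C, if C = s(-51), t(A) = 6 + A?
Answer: -1159634435/284096 ≈ -4081.8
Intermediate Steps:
s(G) = -11/31 + 15/(6 + G) (s(G) = 11/(-31) + 15/(6 + G) = 11*(-1/31) + 15/(6 + G) = -11/31 + 15/(6 + G))
C = -64/93 (C = (399 - 11*(-51))/(31*(6 - 51)) = (1/31)*(399 + 561)/(-45) = (1/31)*(-1/45)*960 = -64/93 ≈ -0.68817)
u(69)/4439 + 2809/C = -53/4439 + 2809/(-64/93) = -53*1/4439 + 2809*(-93/64) = -53/4439 - 261237/64 = -1159634435/284096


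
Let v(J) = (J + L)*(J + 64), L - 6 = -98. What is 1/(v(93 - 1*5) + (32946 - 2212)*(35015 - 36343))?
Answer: -1/40815360 ≈ -2.4501e-8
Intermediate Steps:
L = -92 (L = 6 - 98 = -92)
v(J) = (-92 + J)*(64 + J) (v(J) = (J - 92)*(J + 64) = (-92 + J)*(64 + J))
1/(v(93 - 1*5) + (32946 - 2212)*(35015 - 36343)) = 1/((-5888 + (93 - 1*5)**2 - 28*(93 - 1*5)) + (32946 - 2212)*(35015 - 36343)) = 1/((-5888 + (93 - 5)**2 - 28*(93 - 5)) + 30734*(-1328)) = 1/((-5888 + 88**2 - 28*88) - 40814752) = 1/((-5888 + 7744 - 2464) - 40814752) = 1/(-608 - 40814752) = 1/(-40815360) = -1/40815360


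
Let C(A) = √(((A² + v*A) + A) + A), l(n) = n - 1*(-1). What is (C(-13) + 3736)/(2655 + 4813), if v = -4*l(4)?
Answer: 934/1867 + √403/7468 ≈ 0.50296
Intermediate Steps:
l(n) = 1 + n (l(n) = n + 1 = 1 + n)
v = -20 (v = -4*(1 + 4) = -4*5 = -20)
C(A) = √(A² - 18*A) (C(A) = √(((A² - 20*A) + A) + A) = √((A² - 19*A) + A) = √(A² - 18*A))
(C(-13) + 3736)/(2655 + 4813) = (√(-13*(-18 - 13)) + 3736)/(2655 + 4813) = (√(-13*(-31)) + 3736)/7468 = (√403 + 3736)*(1/7468) = (3736 + √403)*(1/7468) = 934/1867 + √403/7468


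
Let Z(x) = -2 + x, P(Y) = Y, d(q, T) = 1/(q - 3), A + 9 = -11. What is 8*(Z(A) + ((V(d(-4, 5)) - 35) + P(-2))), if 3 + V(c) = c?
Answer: -3480/7 ≈ -497.14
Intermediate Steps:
A = -20 (A = -9 - 11 = -20)
d(q, T) = 1/(-3 + q)
V(c) = -3 + c
8*(Z(A) + ((V(d(-4, 5)) - 35) + P(-2))) = 8*((-2 - 20) + (((-3 + 1/(-3 - 4)) - 35) - 2)) = 8*(-22 + (((-3 + 1/(-7)) - 35) - 2)) = 8*(-22 + (((-3 - 1/7) - 35) - 2)) = 8*(-22 + ((-22/7 - 35) - 2)) = 8*(-22 + (-267/7 - 2)) = 8*(-22 - 281/7) = 8*(-435/7) = -3480/7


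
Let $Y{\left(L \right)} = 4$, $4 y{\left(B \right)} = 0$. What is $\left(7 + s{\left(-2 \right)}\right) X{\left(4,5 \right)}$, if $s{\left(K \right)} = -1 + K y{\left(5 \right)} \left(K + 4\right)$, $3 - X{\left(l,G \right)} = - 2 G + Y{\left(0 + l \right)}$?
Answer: $54$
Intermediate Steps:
$y{\left(B \right)} = 0$ ($y{\left(B \right)} = \frac{1}{4} \cdot 0 = 0$)
$X{\left(l,G \right)} = -1 + 2 G$ ($X{\left(l,G \right)} = 3 - \left(- 2 G + 4\right) = 3 - \left(4 - 2 G\right) = 3 + \left(-4 + 2 G\right) = -1 + 2 G$)
$s{\left(K \right)} = -1$ ($s{\left(K \right)} = -1 + K 0 \left(K + 4\right) = -1 + K 0 \left(4 + K\right) = -1 + K 0 = -1 + 0 = -1$)
$\left(7 + s{\left(-2 \right)}\right) X{\left(4,5 \right)} = \left(7 - 1\right) \left(-1 + 2 \cdot 5\right) = 6 \left(-1 + 10\right) = 6 \cdot 9 = 54$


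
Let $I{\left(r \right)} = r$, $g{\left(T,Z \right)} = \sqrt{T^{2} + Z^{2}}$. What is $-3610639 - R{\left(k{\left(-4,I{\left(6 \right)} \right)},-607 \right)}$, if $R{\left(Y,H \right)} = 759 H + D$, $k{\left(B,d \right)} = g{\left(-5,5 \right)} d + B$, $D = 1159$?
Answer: $-3151085$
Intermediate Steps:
$k{\left(B,d \right)} = B + 5 d \sqrt{2}$ ($k{\left(B,d \right)} = \sqrt{\left(-5\right)^{2} + 5^{2}} d + B = \sqrt{25 + 25} d + B = \sqrt{50} d + B = 5 \sqrt{2} d + B = 5 d \sqrt{2} + B = B + 5 d \sqrt{2}$)
$R{\left(Y,H \right)} = 1159 + 759 H$ ($R{\left(Y,H \right)} = 759 H + 1159 = 1159 + 759 H$)
$-3610639 - R{\left(k{\left(-4,I{\left(6 \right)} \right)},-607 \right)} = -3610639 - \left(1159 + 759 \left(-607\right)\right) = -3610639 - \left(1159 - 460713\right) = -3610639 - -459554 = -3610639 + 459554 = -3151085$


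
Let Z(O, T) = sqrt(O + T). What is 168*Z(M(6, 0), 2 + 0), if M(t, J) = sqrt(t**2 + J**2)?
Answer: 336*sqrt(2) ≈ 475.18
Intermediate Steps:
M(t, J) = sqrt(J**2 + t**2)
168*Z(M(6, 0), 2 + 0) = 168*sqrt(sqrt(0**2 + 6**2) + (2 + 0)) = 168*sqrt(sqrt(0 + 36) + 2) = 168*sqrt(sqrt(36) + 2) = 168*sqrt(6 + 2) = 168*sqrt(8) = 168*(2*sqrt(2)) = 336*sqrt(2)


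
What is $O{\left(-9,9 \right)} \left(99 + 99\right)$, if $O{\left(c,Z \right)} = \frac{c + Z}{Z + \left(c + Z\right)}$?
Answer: $0$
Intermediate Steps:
$O{\left(c,Z \right)} = \frac{Z + c}{c + 2 Z}$ ($O{\left(c,Z \right)} = \frac{Z + c}{Z + \left(Z + c\right)} = \frac{Z + c}{c + 2 Z}$)
$O{\left(-9,9 \right)} \left(99 + 99\right) = \frac{9 - 9}{-9 + 2 \cdot 9} \left(99 + 99\right) = \frac{1}{-9 + 18} \cdot 0 \cdot 198 = \frac{1}{9} \cdot 0 \cdot 198 = 0 \cdot 198 = 0$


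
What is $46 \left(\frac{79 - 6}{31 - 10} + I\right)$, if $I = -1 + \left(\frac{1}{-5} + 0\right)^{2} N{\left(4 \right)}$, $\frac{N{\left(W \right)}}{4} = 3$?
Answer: $\frac{71392}{525} \approx 135.98$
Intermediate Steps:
$N{\left(W \right)} = 12$ ($N{\left(W \right)} = 4 \cdot 3 = 12$)
$I = - \frac{13}{25}$ ($I = -1 + \left(\frac{1}{-5} + 0\right)^{2} \cdot 12 = -1 + \left(- \frac{1}{5} + 0\right)^{2} \cdot 12 = -1 + \left(- \frac{1}{5}\right)^{2} \cdot 12 = -1 + \frac{1}{25} \cdot 12 = -1 + \frac{12}{25} = - \frac{13}{25} \approx -0.52$)
$46 \left(\frac{79 - 6}{31 - 10} + I\right) = 46 \left(\frac{79 - 6}{31 - 10} - \frac{13}{25}\right) = 46 \left(\frac{73}{21} - \frac{13}{25}\right) = 46 \cdot \frac{1552}{525} = \frac{71392}{525}$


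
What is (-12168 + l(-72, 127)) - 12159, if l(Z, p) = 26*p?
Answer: -21025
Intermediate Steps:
(-12168 + l(-72, 127)) - 12159 = (-12168 + 26*127) - 12159 = (-12168 + 3302) - 12159 = -8866 - 12159 = -21025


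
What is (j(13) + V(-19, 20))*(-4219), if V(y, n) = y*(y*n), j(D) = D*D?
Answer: -31174191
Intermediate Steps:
j(D) = D²
V(y, n) = n*y² (V(y, n) = y*(n*y) = n*y²)
(j(13) + V(-19, 20))*(-4219) = (13² + 20*(-19)²)*(-4219) = (169 + 20*361)*(-4219) = (169 + 7220)*(-4219) = 7389*(-4219) = -31174191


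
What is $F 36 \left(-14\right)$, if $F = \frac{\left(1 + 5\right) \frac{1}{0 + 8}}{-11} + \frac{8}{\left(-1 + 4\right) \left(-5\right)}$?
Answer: $\frac{16674}{55} \approx 303.16$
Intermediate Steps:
$F = - \frac{397}{660}$ ($F = \frac{6}{8} \left(- \frac{1}{11}\right) + \frac{8}{3 \left(-5\right)} = 6 \cdot \frac{1}{8} \left(- \frac{1}{11}\right) + \frac{8}{-15} = \frac{3}{4} \left(- \frac{1}{11}\right) + 8 \left(- \frac{1}{15}\right) = - \frac{3}{44} - \frac{8}{15} = - \frac{397}{660} \approx -0.60151$)
$F 36 \left(-14\right) = \left(- \frac{397}{660}\right) 36 \left(-14\right) = \left(- \frac{1191}{55}\right) \left(-14\right) = \frac{16674}{55}$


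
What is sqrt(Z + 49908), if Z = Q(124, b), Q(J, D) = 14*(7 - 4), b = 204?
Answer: 15*sqrt(222) ≈ 223.49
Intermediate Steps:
Q(J, D) = 42 (Q(J, D) = 14*3 = 42)
Z = 42
sqrt(Z + 49908) = sqrt(42 + 49908) = sqrt(49950) = 15*sqrt(222)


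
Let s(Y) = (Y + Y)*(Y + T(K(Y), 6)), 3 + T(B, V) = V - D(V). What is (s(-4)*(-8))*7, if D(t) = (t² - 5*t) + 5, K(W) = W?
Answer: -5376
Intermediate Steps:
D(t) = 5 + t² - 5*t
T(B, V) = -8 - V² + 6*V (T(B, V) = -3 + (V - (5 + V² - 5*V)) = -3 + (V + (-5 - V² + 5*V)) = -3 + (-5 - V² + 6*V) = -8 - V² + 6*V)
s(Y) = 2*Y*(-8 + Y) (s(Y) = (Y + Y)*(Y + (-8 - 1*6² + 6*6)) = (2*Y)*(Y + (-8 - 1*36 + 36)) = (2*Y)*(Y + (-8 - 36 + 36)) = (2*Y)*(Y - 8) = (2*Y)*(-8 + Y) = 2*Y*(-8 + Y))
(s(-4)*(-8))*7 = ((2*(-4)*(-8 - 4))*(-8))*7 = ((2*(-4)*(-12))*(-8))*7 = (96*(-8))*7 = -768*7 = -5376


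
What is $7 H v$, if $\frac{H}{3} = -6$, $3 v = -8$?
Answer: $336$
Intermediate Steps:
$v = - \frac{8}{3}$ ($v = \frac{1}{3} \left(-8\right) = - \frac{8}{3} \approx -2.6667$)
$H = -18$ ($H = 3 \left(-6\right) = -18$)
$7 H v = 7 \left(-18\right) \left(- \frac{8}{3}\right) = \left(-126\right) \left(- \frac{8}{3}\right) = 336$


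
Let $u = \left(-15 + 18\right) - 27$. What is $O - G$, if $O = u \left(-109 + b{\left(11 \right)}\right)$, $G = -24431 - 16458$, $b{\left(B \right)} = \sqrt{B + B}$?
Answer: $43505 - 24 \sqrt{22} \approx 43392.0$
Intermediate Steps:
$b{\left(B \right)} = \sqrt{2} \sqrt{B}$ ($b{\left(B \right)} = \sqrt{2 B} = \sqrt{2} \sqrt{B}$)
$u = -24$ ($u = 3 - 27 = -24$)
$G = -40889$
$O = 2616 - 24 \sqrt{22}$ ($O = - 24 \left(-109 + \sqrt{2} \sqrt{11}\right) = - 24 \left(-109 + \sqrt{22}\right) = 2616 - 24 \sqrt{22} \approx 2503.4$)
$O - G = \left(2616 - 24 \sqrt{22}\right) - -40889 = \left(2616 - 24 \sqrt{22}\right) + 40889 = 43505 - 24 \sqrt{22}$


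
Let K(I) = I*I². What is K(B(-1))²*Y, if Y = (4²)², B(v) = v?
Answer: 256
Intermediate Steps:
Y = 256 (Y = 16² = 256)
K(I) = I³
K(B(-1))²*Y = ((-1)³)²*256 = (-1)²*256 = 1*256 = 256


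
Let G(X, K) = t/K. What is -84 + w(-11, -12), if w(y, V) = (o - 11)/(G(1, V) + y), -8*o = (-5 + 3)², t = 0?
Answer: -1825/22 ≈ -82.955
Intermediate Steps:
G(X, K) = 0 (G(X, K) = 0/K = 0)
o = -½ (o = -(-5 + 3)²/8 = -⅛*(-2)² = -⅛*4 = -½ ≈ -0.50000)
w(y, V) = -23/(2*y) (w(y, V) = (-½ - 11)/(0 + y) = -23/(2*y))
-84 + w(-11, -12) = -84 - 23/2/(-11) = -84 - 23/2*(-1/11) = -84 + 23/22 = -1825/22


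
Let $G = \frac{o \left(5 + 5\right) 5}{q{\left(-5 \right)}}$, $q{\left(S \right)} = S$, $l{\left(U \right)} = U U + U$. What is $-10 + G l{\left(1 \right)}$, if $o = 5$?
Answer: $-110$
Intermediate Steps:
$l{\left(U \right)} = U + U^{2}$ ($l{\left(U \right)} = U^{2} + U = U + U^{2}$)
$G = -50$ ($G = \frac{5 \left(5 + 5\right) 5}{-5} = 5 \cdot 10 \cdot 5 \left(- \frac{1}{5}\right) = 5 \cdot 50 \left(- \frac{1}{5}\right) = 250 \left(- \frac{1}{5}\right) = -50$)
$-10 + G l{\left(1 \right)} = -10 - 50 \cdot 1 \left(1 + 1\right) = -10 - 50 \cdot 1 \cdot 2 = -10 - 100 = -110$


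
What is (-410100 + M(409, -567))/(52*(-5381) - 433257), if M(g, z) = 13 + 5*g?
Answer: 408042/713069 ≈ 0.57223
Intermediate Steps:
(-410100 + M(409, -567))/(52*(-5381) - 433257) = (-410100 + (13 + 5*409))/(52*(-5381) - 433257) = (-410100 + (13 + 2045))/(-279812 - 433257) = (-410100 + 2058)/(-713069) = -408042*(-1/713069) = 408042/713069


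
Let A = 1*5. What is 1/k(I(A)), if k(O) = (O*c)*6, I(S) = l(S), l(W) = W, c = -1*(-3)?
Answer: 1/90 ≈ 0.011111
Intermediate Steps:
A = 5
c = 3
I(S) = S
k(O) = 18*O (k(O) = (O*3)*6 = (3*O)*6 = 18*O)
1/k(I(A)) = 1/(18*5) = 1/90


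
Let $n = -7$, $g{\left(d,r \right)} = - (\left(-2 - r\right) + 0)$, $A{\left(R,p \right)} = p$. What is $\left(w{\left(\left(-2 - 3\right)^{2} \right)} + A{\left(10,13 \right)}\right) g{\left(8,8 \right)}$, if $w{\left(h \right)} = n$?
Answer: $60$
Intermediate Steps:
$g{\left(d,r \right)} = 2 + r$ ($g{\left(d,r \right)} = - (-2 - r) = 2 + r$)
$w{\left(h \right)} = -7$
$\left(w{\left(\left(-2 - 3\right)^{2} \right)} + A{\left(10,13 \right)}\right) g{\left(8,8 \right)} = \left(-7 + 13\right) \left(2 + 8\right) = 6 \cdot 10 = 60$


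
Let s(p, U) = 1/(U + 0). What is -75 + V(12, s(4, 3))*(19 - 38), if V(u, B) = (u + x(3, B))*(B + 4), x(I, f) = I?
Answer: -1310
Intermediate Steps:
s(p, U) = 1/U
V(u, B) = (3 + u)*(4 + B) (V(u, B) = (u + 3)*(B + 4) = (3 + u)*(4 + B))
-75 + V(12, s(4, 3))*(19 - 38) = -75 + (12 + 3/3 + 4*12 + 12/3)*(19 - 38) = -75 + (12 + 3*(1/3) + 48 + (1/3)*12)*(-19) = -75 + (12 + 1 + 48 + 4)*(-19) = -75 + 65*(-19) = -75 - 1235 = -1310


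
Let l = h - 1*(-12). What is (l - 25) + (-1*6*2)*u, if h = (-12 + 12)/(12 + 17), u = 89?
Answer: -1081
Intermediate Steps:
h = 0 (h = 0/29 = 0*(1/29) = 0)
l = 12 (l = 0 - 1*(-12) = 0 + 12 = 12)
(l - 25) + (-1*6*2)*u = (12 - 25) + (-1*6*2)*89 = -13 - 6*2*89 = -13 - 12*89 = -13 - 1068 = -1081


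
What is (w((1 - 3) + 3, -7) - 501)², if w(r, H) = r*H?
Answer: 258064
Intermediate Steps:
w(r, H) = H*r
(w((1 - 3) + 3, -7) - 501)² = (-7*((1 - 3) + 3) - 501)² = (-7*(-2 + 3) - 501)² = (-7*1 - 501)² = (-7 - 501)² = (-508)² = 258064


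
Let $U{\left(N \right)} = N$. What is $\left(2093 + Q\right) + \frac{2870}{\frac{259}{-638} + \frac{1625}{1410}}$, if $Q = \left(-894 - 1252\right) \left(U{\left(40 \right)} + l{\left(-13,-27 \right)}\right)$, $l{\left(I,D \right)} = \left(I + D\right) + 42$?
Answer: $- \frac{1413541906}{16789} \approx -84195.0$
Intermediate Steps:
$l{\left(I,D \right)} = 42 + D + I$ ($l{\left(I,D \right)} = \left(D + I\right) + 42 = 42 + D + I$)
$Q = -90132$ ($Q = \left(-894 - 1252\right) \left(40 - -2\right) = - 2146 \left(40 + 2\right) = \left(-2146\right) 42 = -90132$)
$\left(2093 + Q\right) + \frac{2870}{\frac{259}{-638} + \frac{1625}{1410}} = \left(2093 - 90132\right) + \frac{2870}{\frac{259}{-638} + \frac{1625}{1410}} = -88039 + \frac{2870}{259 \left(- \frac{1}{638}\right) + 1625 \cdot \frac{1}{1410}} = -88039 + \frac{2870}{- \frac{259}{638} + \frac{325}{282}} = -88039 + \frac{2870}{\frac{33578}{44979}} = -88039 + 2870 \cdot \frac{44979}{33578} = -88039 + \frac{64544865}{16789} = - \frac{1413541906}{16789}$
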